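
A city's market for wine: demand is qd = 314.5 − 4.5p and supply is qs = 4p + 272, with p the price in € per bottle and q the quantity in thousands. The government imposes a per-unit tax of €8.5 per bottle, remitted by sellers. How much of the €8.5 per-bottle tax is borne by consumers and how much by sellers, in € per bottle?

Without the tax, 314.5 − 4.5p = 4p + 272 gives 8.5p = 42.5, so p* = €5 and q* = 292.
With the tax collected from sellers, supply shifts: qs = 4(p − 8.5) + 272.
Solving gives q = 274 with consumers paying €9 and sellers receiving €0.5 (the €8.5 wedge).
Burden on consumers: €4; on sellers: €4.5. (They sum to €8.5.)
The less price-elastic side of the market bears the larger share of a per-unit tax.

Consumers bear €4 per bottle; sellers bear €4.5 per bottle.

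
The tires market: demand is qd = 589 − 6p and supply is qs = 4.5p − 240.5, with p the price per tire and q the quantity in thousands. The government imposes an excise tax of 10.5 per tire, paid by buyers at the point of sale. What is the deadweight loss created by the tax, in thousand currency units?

Deadweight loss = 141.75 thousand.

Before the tax: set 589 − 6p = 4.5p − 240.5 → p* = 79, q* = 115.
With the tax collected from buyers, demand (in seller-price terms) shifts: qd = 589 − 6(p + 10.5).
Solving gives q = 88 with buyers paying 83.5 and producers receiving 73 (the 10.5 wedge).
Quantity falls by |ΔQ| = |115 − 88| = 27.
DWL = ½ · t · |ΔQ| = ½ · 10.5 · 27 = 141.75.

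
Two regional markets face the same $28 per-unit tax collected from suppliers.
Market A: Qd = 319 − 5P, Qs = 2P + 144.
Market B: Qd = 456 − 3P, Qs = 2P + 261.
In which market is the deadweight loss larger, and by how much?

Market A: pre-tax P* = $25, Q* = 194; post-tax Q = 154; deadweight loss = $560.
Market B: pre-tax P* = $39, Q* = 339; post-tax Q = 305.4; deadweight loss = $470.4.
Difference: $560 vs $470.4 → market A is larger by $89.6.

Market A, by $89.6.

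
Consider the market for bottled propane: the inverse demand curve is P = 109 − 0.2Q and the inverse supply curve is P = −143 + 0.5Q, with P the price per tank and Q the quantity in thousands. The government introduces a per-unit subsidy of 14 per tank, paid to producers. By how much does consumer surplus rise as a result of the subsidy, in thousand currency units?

Inverting to Q(P) form: Qd = 545 − 5P; Qs = 2P + 286.
Without the subsidy, 545 − 5P = 2P + 286 gives 7P = 259, so P* = 37 and Q* = 360.
With a per-unit subsidy paid to producers, each receives P + 14 per unit sold, so supply becomes Qs = 2(P + 14) + 286.
Solving gives Q = 380 with buyers paying 33 and producers receiving 47 (the 14 wedge).
ΔCS is the trapezoid between Q = 380 and Q = 360 of height 4: ½ · (360 + 380) · 4 = 1480.

Consumer surplus rises by 1480 thousand.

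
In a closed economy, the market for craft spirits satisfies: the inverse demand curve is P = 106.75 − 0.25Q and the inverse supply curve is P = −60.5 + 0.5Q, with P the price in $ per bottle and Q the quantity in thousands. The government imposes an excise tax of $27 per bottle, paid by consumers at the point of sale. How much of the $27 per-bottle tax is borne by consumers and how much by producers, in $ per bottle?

Consumers bear $9 per bottle; producers bear $18 per bottle.

Rewrite in direct form: Qd = 427 − 4P and Qs = 2P + 121.
Before the tax: set 427 − 4P = 2P + 121 → P* = $51, Q* = 223.
With the tax collected from consumers, demand (in seller-price terms) shifts: Qd = 427 − 4(P + 27).
New equilibrium: consumers pay $60, producers receive $33, Q = 187. (Wedge: Pb − Ps = 27.)
Burden on consumers: $9; on producers: $18. (They sum to $27.)
The less price-elastic side of the market bears the larger share of a per-unit tax.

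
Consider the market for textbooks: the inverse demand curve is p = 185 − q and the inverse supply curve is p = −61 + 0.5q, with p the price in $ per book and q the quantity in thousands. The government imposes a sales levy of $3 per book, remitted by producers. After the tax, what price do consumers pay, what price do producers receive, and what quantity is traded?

Consumers pay $23; producers receive $20; quantity = 162.

Rewrite in direct form: qd = 185 − p and qs = 2p + 122.
Before the tax: set 185 − p = 2p + 122 → p* = $21, q* = 164.
With the tax collected from producers, supply shifts: qs = 2(p − 3) + 122.
Solving gives q = 162 with consumers paying $23 and producers receiving $20 (the $3 wedge).
The less price-elastic side of the market bears the larger share of a per-unit tax.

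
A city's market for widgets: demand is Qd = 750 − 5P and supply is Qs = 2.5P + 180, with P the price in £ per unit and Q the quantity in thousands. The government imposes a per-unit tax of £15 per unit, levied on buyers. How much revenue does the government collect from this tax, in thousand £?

Tax revenue = £5175 thousand.

Without the tax, 750 − 5P = 2.5P + 180 gives 7.5P = 570, so P* = £76 and Q* = 370.
With the tax collected from buyers, demand (in seller-price terms) shifts: Qd = 750 − 5(P + 15).
Solving gives Q = 345 with buyers paying £81 and suppliers receiving £66 (the £15 wedge).
Revenue = t · Q = 15 · 345 = £5175.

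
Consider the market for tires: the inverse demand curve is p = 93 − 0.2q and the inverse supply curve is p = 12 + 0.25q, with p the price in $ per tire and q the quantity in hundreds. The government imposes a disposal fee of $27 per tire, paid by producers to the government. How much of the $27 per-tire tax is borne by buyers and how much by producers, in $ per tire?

Rewrite in direct form: qd = 465 − 5p and qs = 4p − 48.
Before the tax: set 465 − 5p = 4p − 48 → p* = $57, q* = 180.
With the tax collected from producers, supply shifts: qs = 4(p − 27) − 48.
Solving gives q = 120 with buyers paying $69 and producers receiving $42 (the $27 wedge).
Burden on buyers: $12; on producers: $15. (They sum to $27.)
The less price-elastic side of the market bears the larger share of a per-unit tax.

Buyers bear $12 per tire; producers bear $15 per tire.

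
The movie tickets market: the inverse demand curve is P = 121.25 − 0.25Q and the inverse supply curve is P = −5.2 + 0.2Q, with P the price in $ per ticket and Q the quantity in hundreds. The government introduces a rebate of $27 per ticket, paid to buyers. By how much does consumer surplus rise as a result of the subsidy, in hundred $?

Rewrite in direct form: Qd = 485 − 4P and Qs = 5P + 26.
Before the subsidy: set 485 − 4P = 5P + 26 → P* = $51, Q* = 281.
With a per-unit subsidy paid to buyers, each effectively pays P − 27, so demand becomes Qd = 485 − 4(P − 27).
New equilibrium: buyers pay $36, producers receive $63, Q = 341. (Wedge: Pb − Ps = −27.)
ΔCS is the trapezoid between Q = 341 and Q = 281 of height $15: ½ · (281 + 341) · 15 = $4665.

Consumer surplus rises by $4665 hundred.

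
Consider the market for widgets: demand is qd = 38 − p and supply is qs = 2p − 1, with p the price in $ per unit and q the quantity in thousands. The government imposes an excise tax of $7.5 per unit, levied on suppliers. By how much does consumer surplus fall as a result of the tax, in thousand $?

Before the tax: set 38 − p = 2p − 1 → p* = $13, q* = 25.
With the tax collected from suppliers, supply shifts: qs = 2(p − 7.5) − 1.
Solving gives q = 20 with consumers paying $18 and suppliers receiving $10.5 (the $7.5 wedge).
ΔCS is the trapezoid between Q = 20 and Q = 25 of height $5: ½ · (25 + 20) · 5 = $112.5.

Consumer surplus falls by $112.5 thousand.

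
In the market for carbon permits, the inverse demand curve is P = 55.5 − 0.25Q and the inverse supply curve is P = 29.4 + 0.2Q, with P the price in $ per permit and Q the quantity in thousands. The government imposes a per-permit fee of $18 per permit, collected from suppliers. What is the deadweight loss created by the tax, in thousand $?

Deadweight loss = $360 thousand.

Inverting to Q(P) form: Qd = 222 − 4P; Qs = 5P − 147.
Without the tax, 222 − 4P = 5P − 147 gives 9P = 369, so P* = $41 and Q* = 58.
With the tax collected from suppliers, supply shifts: Qs = 5(P − 18) − 147.
New equilibrium: consumers pay $51, suppliers receive $33, Q = 18. (Wedge: Pb − Ps = 18.)
Quantity falls by |ΔQ| = |58 − 18| = 40.
DWL = ½ · t · |ΔQ| = ½ · 18 · 40 = $360.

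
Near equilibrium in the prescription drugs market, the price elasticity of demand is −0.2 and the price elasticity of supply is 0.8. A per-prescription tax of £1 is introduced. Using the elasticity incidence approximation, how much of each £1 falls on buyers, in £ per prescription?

Incidence ratio: buyers' share ≈ εs / (εs + |εd|) = 0.8 / (0.8 + 0.2) = 0.8.
So buyers bear ≈ 0.8 × £1 = £0.8; sellers bear £0.2.

Buyers bear ≈ £0.8 per prescription.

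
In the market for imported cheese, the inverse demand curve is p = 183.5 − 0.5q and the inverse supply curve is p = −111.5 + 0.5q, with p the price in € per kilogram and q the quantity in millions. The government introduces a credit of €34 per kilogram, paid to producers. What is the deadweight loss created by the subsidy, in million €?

Deadweight loss = €578 million.

Inverting to q(p) form: qd = 367 − 2p; qs = 2p + 223.
Before the subsidy: set 367 − 2p = 2p + 223 → p* = €36, q* = 295.
With a per-unit subsidy paid to producers, each receives p + 34 per unit sold, so supply becomes qs = 2(p + 34) + 223.
New equilibrium: buyers pay €19, producers receive €53, q = 329. (Wedge: pb − ps = −34.)
Quantity rises by |ΔQ| = |295 − 329| = 34.
DWL = ½ · t · |ΔQ| = ½ · 34 · 34 = €578.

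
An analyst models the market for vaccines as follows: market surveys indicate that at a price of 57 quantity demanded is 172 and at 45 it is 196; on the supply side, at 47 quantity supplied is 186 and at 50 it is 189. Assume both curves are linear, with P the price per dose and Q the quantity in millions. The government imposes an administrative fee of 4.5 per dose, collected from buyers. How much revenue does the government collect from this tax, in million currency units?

Tax revenue = 832.5 million.

Demand slope: (196 − 172)/(45 − 57) = -2, so Qd = 286 − 2P.
Supply slope: (189 − 186)/(50 − 47) = 1, so Qs = P + 139.
Without the tax, 286 − 2P = P + 139 gives 3P = 147, so P* = 49 and Q* = 188.
With the tax collected from buyers, demand (in seller-price terms) shifts: Qd = 286 − 2(P + 4.5).
Solving gives Q = 185 with buyers paying 50.5 and producers receiving 46 (the 4.5 wedge).
Revenue = t · Q = 4.5 · 185 = 832.5.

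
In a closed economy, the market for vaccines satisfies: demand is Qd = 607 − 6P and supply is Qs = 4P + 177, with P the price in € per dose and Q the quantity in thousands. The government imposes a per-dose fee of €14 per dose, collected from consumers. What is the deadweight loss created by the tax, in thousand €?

Before the tax: set 607 − 6P = 4P + 177 → P* = €43, Q* = 349.
With the tax collected from consumers, demand (in seller-price terms) shifts: Qd = 607 − 6(P + 14).
Solving gives Q = 315.4 with consumers paying €48.6 and producers receiving €34.6 (the €14 wedge).
Quantity falls by |ΔQ| = |349 − 315.4| = 33.6.
DWL = ½ · t · |ΔQ| = ½ · 14 · 33.6 = €235.2.

Deadweight loss = €235.2 thousand.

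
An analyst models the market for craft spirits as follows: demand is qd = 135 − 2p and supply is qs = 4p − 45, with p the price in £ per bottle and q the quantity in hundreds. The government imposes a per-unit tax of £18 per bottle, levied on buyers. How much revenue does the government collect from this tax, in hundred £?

Tax revenue = £918 hundred.

Without the tax, 135 − 2p = 4p − 45 gives 6p = 180, so p* = £30 and q* = 75.
With the tax collected from buyers, demand (in seller-price terms) shifts: qd = 135 − 2(p + 18).
New equilibrium: buyers pay £42, sellers receive £24, q = 51. (Wedge: pb − ps = 18.)
Revenue = t · Q = 18 · 51 = £918.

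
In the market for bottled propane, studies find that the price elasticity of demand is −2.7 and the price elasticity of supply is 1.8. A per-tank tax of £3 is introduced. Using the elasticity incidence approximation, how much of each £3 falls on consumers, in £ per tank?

Incidence ratio: consumers' share ≈ εs / (εs + |εd|) = 1.8 / (1.8 + 2.7) = 0.4.
So consumers bear ≈ 0.4 × £3 = £1.2; suppliers bear £1.8.

Consumers bear ≈ £1.2 per tank.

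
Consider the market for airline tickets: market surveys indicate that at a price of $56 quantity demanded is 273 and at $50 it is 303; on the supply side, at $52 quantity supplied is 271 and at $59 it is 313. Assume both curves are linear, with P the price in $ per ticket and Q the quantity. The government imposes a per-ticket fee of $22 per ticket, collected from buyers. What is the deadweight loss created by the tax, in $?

Deadweight loss = $660.

Demand slope: (303 − 273)/(50 − 56) = -5, so Qd = 553 − 5P.
Supply slope: (313 − 271)/(59 − 52) = 6, so Qs = 6P − 41.
Before the tax: set 553 − 5P = 6P − 41 → P* = $54, Q* = 283.
With the tax collected from buyers, demand (in seller-price terms) shifts: Qd = 553 − 5(P + 22).
Solving gives Q = 223 with buyers paying $66 and producers receiving $44 (the $22 wedge).
Quantity falls by |ΔQ| = |283 − 223| = 60.
DWL = ½ · t · |ΔQ| = ½ · 22 · 60 = $660.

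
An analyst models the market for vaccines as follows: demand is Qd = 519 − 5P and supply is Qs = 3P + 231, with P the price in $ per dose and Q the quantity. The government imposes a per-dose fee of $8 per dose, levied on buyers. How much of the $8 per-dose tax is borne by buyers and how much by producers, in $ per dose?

Without the tax, 519 − 5P = 3P + 231 gives 8P = 288, so P* = $36 and Q* = 339.
With the tax collected from buyers, demand (in seller-price terms) shifts: Qd = 519 − 5(P + 8).
Solving gives Q = 324 with buyers paying $39 and producers receiving $31 (the $8 wedge).
Burden on buyers: $3; on producers: $5. (They sum to $8.)

Buyers bear $3 per dose; producers bear $5 per dose.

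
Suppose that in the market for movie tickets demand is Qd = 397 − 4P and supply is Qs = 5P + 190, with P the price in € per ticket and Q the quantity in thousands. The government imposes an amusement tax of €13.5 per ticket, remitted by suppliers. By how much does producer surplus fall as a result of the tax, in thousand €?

Without the tax, 397 − 4P = 5P + 190 gives 9P = 207, so P* = €23 and Q* = 305.
With the tax collected from suppliers, supply shifts: Qs = 5(P − 13.5) + 190.
New equilibrium: buyers pay €30.5, suppliers receive €17, Q = 275. (Wedge: Pb − Ps = 13.5.)
ΔPS is the trapezoid between Q = 275 and Q = 305 of height €6: ½ · (305 + 275) · 6 = €1740.

Producer surplus falls by €1740 thousand.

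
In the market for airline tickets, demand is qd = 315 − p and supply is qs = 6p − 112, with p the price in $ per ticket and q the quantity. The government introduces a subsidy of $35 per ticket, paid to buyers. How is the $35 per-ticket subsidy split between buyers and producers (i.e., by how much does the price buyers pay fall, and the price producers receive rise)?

Before the subsidy: set 315 − p = 6p − 112 → p* = $61, q* = 254.
With a per-unit subsidy paid to buyers, each effectively pays p − 35, so demand becomes qd = 315 − (p − 35).
Solving gives q = 284 with buyers paying $31 and producers receiving $66 (the $35 wedge).
Gain to buyers: $30; to producers: $5. (They sum to $35.)

Buyers gain $30 per ticket; producers gain $5 per ticket.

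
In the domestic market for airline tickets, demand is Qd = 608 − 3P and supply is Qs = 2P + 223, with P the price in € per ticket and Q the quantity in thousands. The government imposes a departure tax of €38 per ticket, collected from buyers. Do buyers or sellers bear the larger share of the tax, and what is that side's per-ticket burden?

Sellers bear the larger share: €22.8 per ticket.

Before the tax: set 608 − 3P = 2P + 223 → P* = €77, Q* = 377.
With the tax collected from buyers, demand (in seller-price terms) shifts: Qd = 608 − 3(P + 38).
New equilibrium: buyers pay €92.2, sellers receive €54.2, Q = 331.4. (Wedge: Pb − Ps = 38.)
Per-ticket burden: buyers €15.2, sellers €22.8.
Sellers take the larger share because supply is less price-elastic here (demand slope 3 vs supply slope 2).
The less price-elastic side of the market bears the larger share of a per-unit tax.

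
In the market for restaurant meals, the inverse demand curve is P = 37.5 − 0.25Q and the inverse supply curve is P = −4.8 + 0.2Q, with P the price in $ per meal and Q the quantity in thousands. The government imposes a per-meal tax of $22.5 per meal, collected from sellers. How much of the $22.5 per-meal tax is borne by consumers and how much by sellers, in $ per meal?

Rewrite in direct form: Qd = 150 − 4P and Qs = 5P + 24.
Without the tax, 150 − 4P = 5P + 24 gives 9P = 126, so P* = $14 and Q* = 94.
With the tax collected from sellers, supply shifts: Qs = 5(P − 22.5) + 24.
Solving gives Q = 44 with consumers paying $26.5 and sellers receiving $4 (the $22.5 wedge).
Burden on consumers: $12.5; on sellers: $10. (They sum to $22.5.)

Consumers bear $12.5 per meal; sellers bear $10 per meal.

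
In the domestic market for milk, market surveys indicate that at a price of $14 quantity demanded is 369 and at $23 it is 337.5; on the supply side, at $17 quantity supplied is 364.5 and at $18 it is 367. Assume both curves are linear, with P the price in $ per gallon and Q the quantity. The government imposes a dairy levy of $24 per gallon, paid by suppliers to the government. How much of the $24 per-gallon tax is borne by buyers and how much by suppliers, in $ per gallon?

Buyers bear $10 per gallon; suppliers bear $14 per gallon.

Demand slope: (337.5 − 369)/(23 − 14) = -3.5, so Qd = 418 − 3.5P.
Supply slope: (367 − 364.5)/(18 − 17) = 2.5, so Qs = 2.5P + 322.
Without the tax, 418 − 3.5P = 2.5P + 322 gives 6P = 96, so P* = $16 and Q* = 362.
With the tax collected from suppliers, supply shifts: Qs = 2.5(P − 24) + 322.
Solving gives Q = 327 with buyers paying $26 and suppliers receiving $2 (the $24 wedge).
Burden on buyers: $10; on suppliers: $14. (They sum to $24.)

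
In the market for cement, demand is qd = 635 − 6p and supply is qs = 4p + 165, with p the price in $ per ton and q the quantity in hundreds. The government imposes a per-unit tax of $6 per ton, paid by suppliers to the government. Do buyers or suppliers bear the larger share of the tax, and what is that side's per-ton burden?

Suppliers bear the larger share: $3.6 per ton.

Before the tax: set 635 − 6p = 4p + 165 → p* = $47, q* = 353.
With the tax collected from suppliers, supply shifts: qs = 4(p − 6) + 165.
Solving gives q = 338.6 with buyers paying $49.4 and suppliers receiving $43.4 (the $6 wedge).
Per-ton burden: buyers $2.4, suppliers $3.6.
Suppliers take the larger share because supply is less price-elastic here (demand slope 6 vs supply slope 4).
The less price-elastic side of the market bears the larger share of a per-unit tax.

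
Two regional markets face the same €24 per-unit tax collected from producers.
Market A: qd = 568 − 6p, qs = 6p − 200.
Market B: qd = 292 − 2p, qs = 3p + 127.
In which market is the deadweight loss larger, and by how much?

Market A, by €518.4.

Market A: pre-tax p* = €64, q* = 184; post-tax q = 112; deadweight loss = €864.
Market B: pre-tax p* = €33, q* = 226; post-tax q = 197.2; deadweight loss = €345.6.
Difference: €864 vs €345.6 → market A is larger by €518.4.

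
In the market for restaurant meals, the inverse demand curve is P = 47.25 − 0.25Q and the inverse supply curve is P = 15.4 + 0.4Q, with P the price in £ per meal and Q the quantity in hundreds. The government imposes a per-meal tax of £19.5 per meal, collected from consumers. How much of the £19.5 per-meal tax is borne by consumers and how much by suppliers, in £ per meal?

Rewrite in direct form: Qd = 189 − 4P and Qs = 2.5P − 38.5.
Without the tax, 189 − 4P = 2.5P − 38.5 gives 6.5P = 227.5, so P* = £35 and Q* = 49.
With the tax collected from consumers, demand (in seller-price terms) shifts: Qd = 189 − 4(P + 19.5).
New equilibrium: consumers pay £42.5, suppliers receive £23, Q = 19. (Wedge: Pb − Ps = 19.5.)
Burden on consumers: £7.5; on suppliers: £12. (They sum to £19.5.)

Consumers bear £7.5 per meal; suppliers bear £12 per meal.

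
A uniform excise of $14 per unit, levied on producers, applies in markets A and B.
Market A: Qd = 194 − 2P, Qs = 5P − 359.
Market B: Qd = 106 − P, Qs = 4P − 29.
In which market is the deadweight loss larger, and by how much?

Market A: pre-tax P* = $79, Q* = 36; post-tax Q = 16; deadweight loss = $140.
Market B: pre-tax P* = $27, Q* = 79; post-tax Q = 67.8; deadweight loss = $78.4.
Difference: $140 vs $78.4 → market A is larger by $61.6.

Market A, by $61.6.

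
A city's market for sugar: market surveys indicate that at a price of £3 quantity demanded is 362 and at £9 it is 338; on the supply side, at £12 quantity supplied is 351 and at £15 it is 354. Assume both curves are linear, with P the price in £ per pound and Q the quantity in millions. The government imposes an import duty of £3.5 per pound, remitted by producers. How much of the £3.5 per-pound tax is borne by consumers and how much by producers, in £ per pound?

Demand slope: (338 − 362)/(9 − 3) = -4, so Qd = 374 − 4P.
Supply slope: (354 − 351)/(15 − 12) = 1, so Qs = P + 339.
Without the tax, 374 − 4P = P + 339 gives 5P = 35, so P* = £7 and Q* = 346.
With the tax collected from producers, supply shifts: Qs = (P − 3.5) + 339.
New equilibrium: consumers pay £7.7, producers receive £4.2, Q = 343.2. (Wedge: Pb − Ps = 3.5.)
Burden on consumers: £0.7; on producers: £2.8. (They sum to £3.5.)
The less price-elastic side of the market bears the larger share of a per-unit tax.

Consumers bear £0.7 per pound; producers bear £2.8 per pound.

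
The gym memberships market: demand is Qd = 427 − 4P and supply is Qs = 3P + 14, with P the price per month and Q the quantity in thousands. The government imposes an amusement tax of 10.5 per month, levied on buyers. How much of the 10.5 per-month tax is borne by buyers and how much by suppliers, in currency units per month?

Without the tax, 427 − 4P = 3P + 14 gives 7P = 413, so P* = 59 and Q* = 191.
With the tax collected from buyers, demand (in seller-price terms) shifts: Qd = 427 − 4(P + 10.5).
New equilibrium: buyers pay 63.5, suppliers receive 53, Q = 173. (Wedge: Pb − Ps = 10.5.)
Burden on buyers: 4.5; on suppliers: 6. (They sum to 10.5.)
The less price-elastic side of the market bears the larger share of a per-unit tax.

Buyers bear 4.5 per month; suppliers bear 6 per month.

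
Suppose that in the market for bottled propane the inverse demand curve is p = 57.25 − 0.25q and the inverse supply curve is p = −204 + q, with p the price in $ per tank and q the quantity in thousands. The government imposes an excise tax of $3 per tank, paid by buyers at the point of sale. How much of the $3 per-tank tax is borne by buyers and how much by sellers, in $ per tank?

Rewrite in direct form: qd = 229 − 4p and qs = p + 204.
Before the tax: set 229 − 4p = p + 204 → p* = $5, q* = 209.
With the tax collected from buyers, demand (in seller-price terms) shifts: qd = 229 − 4(p + 3).
New equilibrium: buyers pay $5.6, sellers receive $2.6, q = 206.6. (Wedge: pb − ps = 3.)
Burden on buyers: $0.6; on sellers: $2.4. (They sum to $3.)

Buyers bear $0.6 per tank; sellers bear $2.4 per tank.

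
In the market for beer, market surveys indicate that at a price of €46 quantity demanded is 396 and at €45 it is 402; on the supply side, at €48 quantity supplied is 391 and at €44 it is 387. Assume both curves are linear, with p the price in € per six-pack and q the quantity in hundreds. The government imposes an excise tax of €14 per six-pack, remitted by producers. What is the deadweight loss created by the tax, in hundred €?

Deadweight loss = €84 hundred.

Demand slope: (402 − 396)/(45 − 46) = -6, so qd = 672 − 6p.
Supply slope: (387 − 391)/(44 − 48) = 1, so qs = p + 343.
Before the tax: set 672 − 6p = p + 343 → p* = €47, q* = 390.
With the tax collected from producers, supply shifts: qs = (p − 14) + 343.
Solving gives q = 378 with buyers paying €49 and producers receiving €35 (the €14 wedge).
Quantity falls by |ΔQ| = |390 − 378| = 12.
DWL = ½ · t · |ΔQ| = ½ · 14 · 12 = €84.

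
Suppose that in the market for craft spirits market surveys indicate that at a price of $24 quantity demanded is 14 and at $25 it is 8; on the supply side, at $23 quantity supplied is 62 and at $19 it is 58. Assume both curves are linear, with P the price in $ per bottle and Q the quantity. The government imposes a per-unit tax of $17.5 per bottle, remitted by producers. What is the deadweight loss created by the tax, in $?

Demand slope: (8 − 14)/(25 − 24) = -6, so Qd = 158 − 6P.
Supply slope: (58 − 62)/(19 − 23) = 1, so Qs = P + 39.
Without the tax, 158 − 6P = P + 39 gives 7P = 119, so P* = $17 and Q* = 56.
With the tax collected from producers, supply shifts: Qs = (P − 17.5) + 39.
New equilibrium: consumers pay $19.5, producers receive $2, Q = 41. (Wedge: Pb − Ps = 17.5.)
Quantity falls by |ΔQ| = |56 − 41| = 15.
DWL = ½ · t · |ΔQ| = ½ · 17.5 · 15 = $131.25.

Deadweight loss = $131.25.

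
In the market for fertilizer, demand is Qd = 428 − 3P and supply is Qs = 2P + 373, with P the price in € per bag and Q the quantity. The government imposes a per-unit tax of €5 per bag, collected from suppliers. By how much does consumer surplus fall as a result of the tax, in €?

Consumer surplus falls by €784.

Without the tax, 428 − 3P = 2P + 373 gives 5P = 55, so P* = €11 and Q* = 395.
With the tax collected from suppliers, supply shifts: Qs = 2(P − 5) + 373.
Solving gives Q = 389 with consumers paying €13 and suppliers receiving €8 (the €5 wedge).
ΔCS is the trapezoid between Q = 389 and Q = 395 of height €2: ½ · (395 + 389) · 2 = €784.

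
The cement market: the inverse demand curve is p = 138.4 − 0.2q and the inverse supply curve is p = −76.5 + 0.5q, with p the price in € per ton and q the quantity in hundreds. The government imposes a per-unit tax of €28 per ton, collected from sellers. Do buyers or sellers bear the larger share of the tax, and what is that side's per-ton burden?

Sellers bear the larger share: €20 per ton.

Rewrite in direct form: qd = 692 − 5p and qs = 2p + 153.
Without the tax, 692 − 5p = 2p + 153 gives 7p = 539, so p* = €77 and q* = 307.
With the tax collected from sellers, supply shifts: qs = 2(p − 28) + 153.
New equilibrium: buyers pay €85, sellers receive €57, q = 267. (Wedge: pb − ps = 28.)
Per-ton burden: buyers €8, sellers €20.
Sellers take the larger share because supply is less price-elastic here (demand slope 5 vs supply slope 2).
The less price-elastic side of the market bears the larger share of a per-unit tax.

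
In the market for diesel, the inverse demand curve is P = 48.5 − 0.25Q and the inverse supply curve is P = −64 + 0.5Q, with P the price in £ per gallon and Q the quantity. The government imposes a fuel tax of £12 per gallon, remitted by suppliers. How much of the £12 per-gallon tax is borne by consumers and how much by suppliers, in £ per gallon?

Rewrite in direct form: Qd = 194 − 4P and Qs = 2P + 128.
Without the tax, 194 − 4P = 2P + 128 gives 6P = 66, so P* = £11 and Q* = 150.
With the tax collected from suppliers, supply shifts: Qs = 2(P − 12) + 128.
New equilibrium: consumers pay £15, suppliers receive £3, Q = 134. (Wedge: Pb − Ps = 12.)
Burden on consumers: £4; on suppliers: £8. (They sum to £12.)

Consumers bear £4 per gallon; suppliers bear £8 per gallon.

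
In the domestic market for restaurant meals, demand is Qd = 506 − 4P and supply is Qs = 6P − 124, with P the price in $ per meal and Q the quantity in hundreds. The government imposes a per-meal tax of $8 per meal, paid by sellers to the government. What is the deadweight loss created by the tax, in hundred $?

Before the tax: set 506 − 4P = 6P − 124 → P* = $63, Q* = 254.
With the tax collected from sellers, supply shifts: Qs = 6(P − 8) − 124.
New equilibrium: consumers pay $67.8, sellers receive $59.8, Q = 234.8. (Wedge: Pb − Ps = 8.)
Quantity falls by |ΔQ| = |254 − 234.8| = 19.2.
DWL = ½ · t · |ΔQ| = ½ · 8 · 19.2 = $76.8.

Deadweight loss = $76.8 hundred.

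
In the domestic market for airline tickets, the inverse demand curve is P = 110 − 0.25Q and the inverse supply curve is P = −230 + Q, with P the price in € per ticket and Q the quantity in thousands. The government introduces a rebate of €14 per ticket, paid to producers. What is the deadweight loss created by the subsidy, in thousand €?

Deadweight loss = €78.4 thousand.

Inverting to Q(P) form: Qd = 440 − 4P; Qs = P + 230.
Before the subsidy: set 440 − 4P = P + 230 → P* = €42, Q* = 272.
With a per-unit subsidy paid to producers, each receives P + 14 per unit sold, so supply becomes Qs = (P + 14) + 230.
New equilibrium: buyers pay €39.2, producers receive €53.2, Q = 283.2. (Wedge: Pb − Ps = −14.)
Quantity rises by |ΔQ| = |272 − 283.2| = 11.2.
DWL = ½ · t · |ΔQ| = ½ · 14 · 11.2 = €78.4.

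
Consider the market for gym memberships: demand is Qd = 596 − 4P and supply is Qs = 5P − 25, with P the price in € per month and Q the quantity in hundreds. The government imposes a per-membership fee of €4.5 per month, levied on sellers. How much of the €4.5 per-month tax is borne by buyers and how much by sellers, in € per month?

Without the tax, 596 − 4P = 5P − 25 gives 9P = 621, so P* = €69 and Q* = 320.
With the tax collected from sellers, supply shifts: Qs = 5(P − 4.5) − 25.
Solving gives Q = 310 with buyers paying €71.5 and sellers receiving €67 (the €4.5 wedge).
Burden on buyers: €2.5; on sellers: €2. (They sum to €4.5.)

Buyers bear €2.5 per month; sellers bear €2 per month.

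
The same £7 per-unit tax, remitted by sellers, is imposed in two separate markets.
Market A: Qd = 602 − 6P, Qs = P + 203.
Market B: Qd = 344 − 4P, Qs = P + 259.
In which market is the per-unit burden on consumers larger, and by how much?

Market B, by £0.4.

Market A: pre-tax P* = £57, Q* = 260; post-tax Q = 254; per-unit burden on consumers = £1.
Market B: pre-tax P* = £17, Q* = 276; post-tax Q = 270.4; per-unit burden on consumers = £1.4.
Difference: £1 vs £1.4 → market B is larger by £0.4.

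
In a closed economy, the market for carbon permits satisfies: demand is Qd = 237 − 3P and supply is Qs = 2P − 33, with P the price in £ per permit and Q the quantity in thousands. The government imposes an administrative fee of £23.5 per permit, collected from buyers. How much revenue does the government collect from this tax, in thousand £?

Tax revenue = £1099.8 thousand.

Without the tax, 237 − 3P = 2P − 33 gives 5P = 270, so P* = £54 and Q* = 75.
With the tax collected from buyers, demand (in seller-price terms) shifts: Qd = 237 − 3(P + 23.5).
Solving gives Q = 46.8 with buyers paying £63.4 and sellers receiving £39.9 (the £23.5 wedge).
Revenue = t · Q = 23.5 · 46.8 = £1099.8.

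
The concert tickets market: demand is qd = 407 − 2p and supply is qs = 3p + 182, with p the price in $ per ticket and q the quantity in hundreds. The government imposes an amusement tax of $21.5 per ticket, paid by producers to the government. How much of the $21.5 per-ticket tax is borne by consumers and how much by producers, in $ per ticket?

Consumers bear $12.9 per ticket; producers bear $8.6 per ticket.

Without the tax, 407 − 2p = 3p + 182 gives 5p = 225, so p* = $45 and q* = 317.
With the tax collected from producers, supply shifts: qs = 3(p − 21.5) + 182.
New equilibrium: consumers pay $57.9, producers receive $36.4, q = 291.2. (Wedge: pb − ps = 21.5.)
Burden on consumers: $12.9; on producers: $8.6. (They sum to $21.5.)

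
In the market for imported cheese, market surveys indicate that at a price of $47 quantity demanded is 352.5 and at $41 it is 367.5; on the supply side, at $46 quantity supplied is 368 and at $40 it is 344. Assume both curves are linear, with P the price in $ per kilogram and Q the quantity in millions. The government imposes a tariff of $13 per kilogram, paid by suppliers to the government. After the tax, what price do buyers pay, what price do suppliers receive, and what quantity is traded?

Buyers pay $52; suppliers receive $39; quantity = 340.

Demand slope: (367.5 − 352.5)/(41 − 47) = -2.5, so Qd = 470 − 2.5P.
Supply slope: (344 − 368)/(40 − 46) = 4, so Qs = 4P + 184.
Without the tax, 470 − 2.5P = 4P + 184 gives 6.5P = 286, so P* = $44 and Q* = 360.
With the tax collected from suppliers, supply shifts: Qs = 4(P − 13) + 184.
Solving gives Q = 340 with buyers paying $52 and suppliers receiving $39 (the $13 wedge).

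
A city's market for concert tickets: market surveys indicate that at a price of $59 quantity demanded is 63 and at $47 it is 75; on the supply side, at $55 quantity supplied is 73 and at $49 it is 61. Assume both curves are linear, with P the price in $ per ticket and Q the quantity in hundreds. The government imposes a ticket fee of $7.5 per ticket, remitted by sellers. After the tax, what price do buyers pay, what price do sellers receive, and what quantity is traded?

Demand slope: (75 − 63)/(47 − 59) = -1, so Qd = 122 − P.
Supply slope: (61 − 73)/(49 − 55) = 2, so Qs = 2P − 37.
Before the tax: set 122 − P = 2P − 37 → P* = $53, Q* = 69.
With the tax collected from sellers, supply shifts: Qs = 2(P − 7.5) − 37.
Solving gives Q = 64 with buyers paying $58 and sellers receiving $50.5 (the $7.5 wedge).
The less price-elastic side of the market bears the larger share of a per-unit tax.

Buyers pay $58; sellers receive $50.5; quantity = 64.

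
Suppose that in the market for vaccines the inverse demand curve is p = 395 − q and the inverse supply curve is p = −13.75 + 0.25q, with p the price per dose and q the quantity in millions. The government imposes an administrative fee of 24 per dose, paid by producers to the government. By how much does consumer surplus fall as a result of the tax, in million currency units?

Rewrite in direct form: qd = 395 − p and qs = 4p + 55.
Before the tax: set 395 − p = 4p + 55 → p* = 68, q* = 327.
With the tax collected from producers, supply shifts: qs = 4(p − 24) + 55.
Solving gives q = 307.8 with buyers paying 87.2 and producers receiving 63.2 (the 24 wedge).
ΔCS is the trapezoid between Q = 307.8 and Q = 327 of height 19.2: ½ · (327 + 307.8) · 19.2 = 6094.08.

Consumer surplus falls by 6094.08 million.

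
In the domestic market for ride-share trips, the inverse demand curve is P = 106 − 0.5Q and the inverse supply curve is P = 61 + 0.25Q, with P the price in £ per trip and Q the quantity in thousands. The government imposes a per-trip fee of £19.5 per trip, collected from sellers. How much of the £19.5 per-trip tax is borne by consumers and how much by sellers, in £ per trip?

Inverting to Q(P) form: Qd = 212 − 2P; Qs = 4P − 244.
Before the tax: set 212 − 2P = 4P − 244 → P* = £76, Q* = 60.
With the tax collected from sellers, supply shifts: Qs = 4(P − 19.5) − 244.
Solving gives Q = 34 with consumers paying £89 and sellers receiving £69.5 (the £19.5 wedge).
Burden on consumers: £13; on sellers: £6.5. (They sum to £19.5.)
The less price-elastic side of the market bears the larger share of a per-unit tax.

Consumers bear £13 per trip; sellers bear £6.5 per trip.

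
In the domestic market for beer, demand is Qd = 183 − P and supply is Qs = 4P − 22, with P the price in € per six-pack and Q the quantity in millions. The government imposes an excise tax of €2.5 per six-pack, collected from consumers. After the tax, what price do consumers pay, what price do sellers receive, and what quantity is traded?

Before the tax: set 183 − P = 4P − 22 → P* = €41, Q* = 142.
With the tax collected from consumers, demand (in seller-price terms) shifts: Qd = 183 − (P + 2.5).
New equilibrium: consumers pay €43, sellers receive €40.5, Q = 140. (Wedge: Pb − Ps = 2.5.)
The less price-elastic side of the market bears the larger share of a per-unit tax.

Consumers pay €43; sellers receive €40.5; quantity = 140.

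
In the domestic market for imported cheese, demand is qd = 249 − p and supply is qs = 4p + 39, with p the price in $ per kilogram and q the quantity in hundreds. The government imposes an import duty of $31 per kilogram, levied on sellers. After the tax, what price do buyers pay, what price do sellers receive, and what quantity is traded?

Before the tax: set 249 − p = 4p + 39 → p* = $42, q* = 207.
With the tax collected from sellers, supply shifts: qs = 4(p − 31) + 39.
New equilibrium: buyers pay $66.8, sellers receive $35.8, q = 182.2. (Wedge: pb − ps = 31.)
The less price-elastic side of the market bears the larger share of a per-unit tax.

Buyers pay $66.8; sellers receive $35.8; quantity = 182.2.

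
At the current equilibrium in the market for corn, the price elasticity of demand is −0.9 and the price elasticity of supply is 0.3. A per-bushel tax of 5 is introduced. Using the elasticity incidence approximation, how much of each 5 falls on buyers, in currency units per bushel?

Incidence ratio: buyers' share ≈ εs / (εs + |εd|) = 0.3 / (0.3 + 0.9) = 0.25.
So buyers bear ≈ 0.25 × 5 = 1.25; suppliers bear 3.75.

Buyers bear ≈ 1.25 per bushel.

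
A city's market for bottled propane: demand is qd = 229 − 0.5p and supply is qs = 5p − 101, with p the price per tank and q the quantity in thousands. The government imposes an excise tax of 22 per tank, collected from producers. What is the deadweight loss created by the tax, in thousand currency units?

Deadweight loss = 110 thousand.

Without the tax, 229 − 0.5p = 5p − 101 gives 5.5p = 330, so p* = 60 and q* = 199.
With the tax collected from producers, supply shifts: qs = 5(p − 22) − 101.
Solving gives q = 189 with consumers paying 80 and producers receiving 58 (the 22 wedge).
Quantity falls by |ΔQ| = |199 − 189| = 10.
DWL = ½ · t · |ΔQ| = ½ · 22 · 10 = 110.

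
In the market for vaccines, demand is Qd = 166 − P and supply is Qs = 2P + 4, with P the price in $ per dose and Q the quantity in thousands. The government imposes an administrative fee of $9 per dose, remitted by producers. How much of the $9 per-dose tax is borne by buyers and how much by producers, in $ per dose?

Before the tax: set 166 − P = 2P + 4 → P* = $54, Q* = 112.
With the tax collected from producers, supply shifts: Qs = 2(P − 9) + 4.
Solving gives Q = 106 with buyers paying $60 and producers receiving $51 (the $9 wedge).
Burden on buyers: $6; on producers: $3. (They sum to $9.)
The less price-elastic side of the market bears the larger share of a per-unit tax.

Buyers bear $6 per dose; producers bear $3 per dose.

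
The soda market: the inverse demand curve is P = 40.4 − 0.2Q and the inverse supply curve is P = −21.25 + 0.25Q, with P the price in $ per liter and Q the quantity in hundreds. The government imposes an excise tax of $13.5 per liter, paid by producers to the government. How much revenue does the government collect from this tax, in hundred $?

Tax revenue = $1444.5 hundred.

Inverting to Q(P) form: Qd = 202 − 5P; Qs = 4P + 85.
Without the tax, 202 − 5P = 4P + 85 gives 9P = 117, so P* = $13 and Q* = 137.
With the tax collected from producers, supply shifts: Qs = 4(P − 13.5) + 85.
New equilibrium: buyers pay $19, producers receive $5.5, Q = 107. (Wedge: Pb − Ps = 13.5.)
Revenue = t · Q = 13.5 · 107 = $1444.5.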